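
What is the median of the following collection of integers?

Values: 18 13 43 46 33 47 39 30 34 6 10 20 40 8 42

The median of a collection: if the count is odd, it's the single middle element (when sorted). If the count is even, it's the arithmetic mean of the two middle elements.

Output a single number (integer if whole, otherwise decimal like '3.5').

Answer: 33

Derivation:
Step 1: insert 18 -> lo=[18] (size 1, max 18) hi=[] (size 0) -> median=18
Step 2: insert 13 -> lo=[13] (size 1, max 13) hi=[18] (size 1, min 18) -> median=15.5
Step 3: insert 43 -> lo=[13, 18] (size 2, max 18) hi=[43] (size 1, min 43) -> median=18
Step 4: insert 46 -> lo=[13, 18] (size 2, max 18) hi=[43, 46] (size 2, min 43) -> median=30.5
Step 5: insert 33 -> lo=[13, 18, 33] (size 3, max 33) hi=[43, 46] (size 2, min 43) -> median=33
Step 6: insert 47 -> lo=[13, 18, 33] (size 3, max 33) hi=[43, 46, 47] (size 3, min 43) -> median=38
Step 7: insert 39 -> lo=[13, 18, 33, 39] (size 4, max 39) hi=[43, 46, 47] (size 3, min 43) -> median=39
Step 8: insert 30 -> lo=[13, 18, 30, 33] (size 4, max 33) hi=[39, 43, 46, 47] (size 4, min 39) -> median=36
Step 9: insert 34 -> lo=[13, 18, 30, 33, 34] (size 5, max 34) hi=[39, 43, 46, 47] (size 4, min 39) -> median=34
Step 10: insert 6 -> lo=[6, 13, 18, 30, 33] (size 5, max 33) hi=[34, 39, 43, 46, 47] (size 5, min 34) -> median=33.5
Step 11: insert 10 -> lo=[6, 10, 13, 18, 30, 33] (size 6, max 33) hi=[34, 39, 43, 46, 47] (size 5, min 34) -> median=33
Step 12: insert 20 -> lo=[6, 10, 13, 18, 20, 30] (size 6, max 30) hi=[33, 34, 39, 43, 46, 47] (size 6, min 33) -> median=31.5
Step 13: insert 40 -> lo=[6, 10, 13, 18, 20, 30, 33] (size 7, max 33) hi=[34, 39, 40, 43, 46, 47] (size 6, min 34) -> median=33
Step 14: insert 8 -> lo=[6, 8, 10, 13, 18, 20, 30] (size 7, max 30) hi=[33, 34, 39, 40, 43, 46, 47] (size 7, min 33) -> median=31.5
Step 15: insert 42 -> lo=[6, 8, 10, 13, 18, 20, 30, 33] (size 8, max 33) hi=[34, 39, 40, 42, 43, 46, 47] (size 7, min 34) -> median=33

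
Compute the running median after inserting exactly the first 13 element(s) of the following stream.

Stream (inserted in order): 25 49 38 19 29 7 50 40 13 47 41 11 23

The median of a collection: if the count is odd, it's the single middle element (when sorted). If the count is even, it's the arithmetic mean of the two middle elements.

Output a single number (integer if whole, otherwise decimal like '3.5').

Answer: 29

Derivation:
Step 1: insert 25 -> lo=[25] (size 1, max 25) hi=[] (size 0) -> median=25
Step 2: insert 49 -> lo=[25] (size 1, max 25) hi=[49] (size 1, min 49) -> median=37
Step 3: insert 38 -> lo=[25, 38] (size 2, max 38) hi=[49] (size 1, min 49) -> median=38
Step 4: insert 19 -> lo=[19, 25] (size 2, max 25) hi=[38, 49] (size 2, min 38) -> median=31.5
Step 5: insert 29 -> lo=[19, 25, 29] (size 3, max 29) hi=[38, 49] (size 2, min 38) -> median=29
Step 6: insert 7 -> lo=[7, 19, 25] (size 3, max 25) hi=[29, 38, 49] (size 3, min 29) -> median=27
Step 7: insert 50 -> lo=[7, 19, 25, 29] (size 4, max 29) hi=[38, 49, 50] (size 3, min 38) -> median=29
Step 8: insert 40 -> lo=[7, 19, 25, 29] (size 4, max 29) hi=[38, 40, 49, 50] (size 4, min 38) -> median=33.5
Step 9: insert 13 -> lo=[7, 13, 19, 25, 29] (size 5, max 29) hi=[38, 40, 49, 50] (size 4, min 38) -> median=29
Step 10: insert 47 -> lo=[7, 13, 19, 25, 29] (size 5, max 29) hi=[38, 40, 47, 49, 50] (size 5, min 38) -> median=33.5
Step 11: insert 41 -> lo=[7, 13, 19, 25, 29, 38] (size 6, max 38) hi=[40, 41, 47, 49, 50] (size 5, min 40) -> median=38
Step 12: insert 11 -> lo=[7, 11, 13, 19, 25, 29] (size 6, max 29) hi=[38, 40, 41, 47, 49, 50] (size 6, min 38) -> median=33.5
Step 13: insert 23 -> lo=[7, 11, 13, 19, 23, 25, 29] (size 7, max 29) hi=[38, 40, 41, 47, 49, 50] (size 6, min 38) -> median=29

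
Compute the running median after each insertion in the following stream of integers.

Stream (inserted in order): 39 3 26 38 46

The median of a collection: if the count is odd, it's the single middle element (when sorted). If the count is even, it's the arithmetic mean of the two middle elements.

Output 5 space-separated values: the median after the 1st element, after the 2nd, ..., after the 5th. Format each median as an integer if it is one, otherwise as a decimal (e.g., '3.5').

Step 1: insert 39 -> lo=[39] (size 1, max 39) hi=[] (size 0) -> median=39
Step 2: insert 3 -> lo=[3] (size 1, max 3) hi=[39] (size 1, min 39) -> median=21
Step 3: insert 26 -> lo=[3, 26] (size 2, max 26) hi=[39] (size 1, min 39) -> median=26
Step 4: insert 38 -> lo=[3, 26] (size 2, max 26) hi=[38, 39] (size 2, min 38) -> median=32
Step 5: insert 46 -> lo=[3, 26, 38] (size 3, max 38) hi=[39, 46] (size 2, min 39) -> median=38

Answer: 39 21 26 32 38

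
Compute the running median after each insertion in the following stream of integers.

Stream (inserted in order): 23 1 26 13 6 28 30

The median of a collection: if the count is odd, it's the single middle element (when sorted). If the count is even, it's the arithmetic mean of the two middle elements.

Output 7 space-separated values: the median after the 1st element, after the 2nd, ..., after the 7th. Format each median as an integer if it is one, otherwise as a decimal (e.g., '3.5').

Step 1: insert 23 -> lo=[23] (size 1, max 23) hi=[] (size 0) -> median=23
Step 2: insert 1 -> lo=[1] (size 1, max 1) hi=[23] (size 1, min 23) -> median=12
Step 3: insert 26 -> lo=[1, 23] (size 2, max 23) hi=[26] (size 1, min 26) -> median=23
Step 4: insert 13 -> lo=[1, 13] (size 2, max 13) hi=[23, 26] (size 2, min 23) -> median=18
Step 5: insert 6 -> lo=[1, 6, 13] (size 3, max 13) hi=[23, 26] (size 2, min 23) -> median=13
Step 6: insert 28 -> lo=[1, 6, 13] (size 3, max 13) hi=[23, 26, 28] (size 3, min 23) -> median=18
Step 7: insert 30 -> lo=[1, 6, 13, 23] (size 4, max 23) hi=[26, 28, 30] (size 3, min 26) -> median=23

Answer: 23 12 23 18 13 18 23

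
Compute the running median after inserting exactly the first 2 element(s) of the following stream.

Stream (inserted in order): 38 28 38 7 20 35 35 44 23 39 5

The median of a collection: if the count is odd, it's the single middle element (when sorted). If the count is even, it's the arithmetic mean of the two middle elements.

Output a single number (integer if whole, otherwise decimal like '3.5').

Step 1: insert 38 -> lo=[38] (size 1, max 38) hi=[] (size 0) -> median=38
Step 2: insert 28 -> lo=[28] (size 1, max 28) hi=[38] (size 1, min 38) -> median=33

Answer: 33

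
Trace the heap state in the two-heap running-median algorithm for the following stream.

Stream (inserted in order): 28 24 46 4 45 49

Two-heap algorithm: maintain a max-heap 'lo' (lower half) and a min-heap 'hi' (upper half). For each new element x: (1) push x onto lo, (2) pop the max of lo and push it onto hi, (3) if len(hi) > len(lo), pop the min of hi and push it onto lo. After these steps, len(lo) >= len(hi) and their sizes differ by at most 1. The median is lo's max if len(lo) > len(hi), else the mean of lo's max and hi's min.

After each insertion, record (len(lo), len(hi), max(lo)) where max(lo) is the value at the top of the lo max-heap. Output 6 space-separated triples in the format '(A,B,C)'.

Step 1: insert 28 -> lo=[28] hi=[] -> (len(lo)=1, len(hi)=0, max(lo)=28)
Step 2: insert 24 -> lo=[24] hi=[28] -> (len(lo)=1, len(hi)=1, max(lo)=24)
Step 3: insert 46 -> lo=[24, 28] hi=[46] -> (len(lo)=2, len(hi)=1, max(lo)=28)
Step 4: insert 4 -> lo=[4, 24] hi=[28, 46] -> (len(lo)=2, len(hi)=2, max(lo)=24)
Step 5: insert 45 -> lo=[4, 24, 28] hi=[45, 46] -> (len(lo)=3, len(hi)=2, max(lo)=28)
Step 6: insert 49 -> lo=[4, 24, 28] hi=[45, 46, 49] -> (len(lo)=3, len(hi)=3, max(lo)=28)

Answer: (1,0,28) (1,1,24) (2,1,28) (2,2,24) (3,2,28) (3,3,28)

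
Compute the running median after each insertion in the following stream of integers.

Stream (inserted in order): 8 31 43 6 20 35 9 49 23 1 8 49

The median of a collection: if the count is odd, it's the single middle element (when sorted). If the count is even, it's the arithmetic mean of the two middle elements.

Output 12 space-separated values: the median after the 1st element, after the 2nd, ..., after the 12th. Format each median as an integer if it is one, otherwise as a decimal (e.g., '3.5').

Step 1: insert 8 -> lo=[8] (size 1, max 8) hi=[] (size 0) -> median=8
Step 2: insert 31 -> lo=[8] (size 1, max 8) hi=[31] (size 1, min 31) -> median=19.5
Step 3: insert 43 -> lo=[8, 31] (size 2, max 31) hi=[43] (size 1, min 43) -> median=31
Step 4: insert 6 -> lo=[6, 8] (size 2, max 8) hi=[31, 43] (size 2, min 31) -> median=19.5
Step 5: insert 20 -> lo=[6, 8, 20] (size 3, max 20) hi=[31, 43] (size 2, min 31) -> median=20
Step 6: insert 35 -> lo=[6, 8, 20] (size 3, max 20) hi=[31, 35, 43] (size 3, min 31) -> median=25.5
Step 7: insert 9 -> lo=[6, 8, 9, 20] (size 4, max 20) hi=[31, 35, 43] (size 3, min 31) -> median=20
Step 8: insert 49 -> lo=[6, 8, 9, 20] (size 4, max 20) hi=[31, 35, 43, 49] (size 4, min 31) -> median=25.5
Step 9: insert 23 -> lo=[6, 8, 9, 20, 23] (size 5, max 23) hi=[31, 35, 43, 49] (size 4, min 31) -> median=23
Step 10: insert 1 -> lo=[1, 6, 8, 9, 20] (size 5, max 20) hi=[23, 31, 35, 43, 49] (size 5, min 23) -> median=21.5
Step 11: insert 8 -> lo=[1, 6, 8, 8, 9, 20] (size 6, max 20) hi=[23, 31, 35, 43, 49] (size 5, min 23) -> median=20
Step 12: insert 49 -> lo=[1, 6, 8, 8, 9, 20] (size 6, max 20) hi=[23, 31, 35, 43, 49, 49] (size 6, min 23) -> median=21.5

Answer: 8 19.5 31 19.5 20 25.5 20 25.5 23 21.5 20 21.5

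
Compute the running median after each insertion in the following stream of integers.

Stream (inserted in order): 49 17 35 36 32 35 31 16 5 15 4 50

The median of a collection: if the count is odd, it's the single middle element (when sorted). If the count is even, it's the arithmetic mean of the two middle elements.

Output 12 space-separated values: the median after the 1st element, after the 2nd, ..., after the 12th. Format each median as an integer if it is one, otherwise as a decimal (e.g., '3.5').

Answer: 49 33 35 35.5 35 35 35 33.5 32 31.5 31 31.5

Derivation:
Step 1: insert 49 -> lo=[49] (size 1, max 49) hi=[] (size 0) -> median=49
Step 2: insert 17 -> lo=[17] (size 1, max 17) hi=[49] (size 1, min 49) -> median=33
Step 3: insert 35 -> lo=[17, 35] (size 2, max 35) hi=[49] (size 1, min 49) -> median=35
Step 4: insert 36 -> lo=[17, 35] (size 2, max 35) hi=[36, 49] (size 2, min 36) -> median=35.5
Step 5: insert 32 -> lo=[17, 32, 35] (size 3, max 35) hi=[36, 49] (size 2, min 36) -> median=35
Step 6: insert 35 -> lo=[17, 32, 35] (size 3, max 35) hi=[35, 36, 49] (size 3, min 35) -> median=35
Step 7: insert 31 -> lo=[17, 31, 32, 35] (size 4, max 35) hi=[35, 36, 49] (size 3, min 35) -> median=35
Step 8: insert 16 -> lo=[16, 17, 31, 32] (size 4, max 32) hi=[35, 35, 36, 49] (size 4, min 35) -> median=33.5
Step 9: insert 5 -> lo=[5, 16, 17, 31, 32] (size 5, max 32) hi=[35, 35, 36, 49] (size 4, min 35) -> median=32
Step 10: insert 15 -> lo=[5, 15, 16, 17, 31] (size 5, max 31) hi=[32, 35, 35, 36, 49] (size 5, min 32) -> median=31.5
Step 11: insert 4 -> lo=[4, 5, 15, 16, 17, 31] (size 6, max 31) hi=[32, 35, 35, 36, 49] (size 5, min 32) -> median=31
Step 12: insert 50 -> lo=[4, 5, 15, 16, 17, 31] (size 6, max 31) hi=[32, 35, 35, 36, 49, 50] (size 6, min 32) -> median=31.5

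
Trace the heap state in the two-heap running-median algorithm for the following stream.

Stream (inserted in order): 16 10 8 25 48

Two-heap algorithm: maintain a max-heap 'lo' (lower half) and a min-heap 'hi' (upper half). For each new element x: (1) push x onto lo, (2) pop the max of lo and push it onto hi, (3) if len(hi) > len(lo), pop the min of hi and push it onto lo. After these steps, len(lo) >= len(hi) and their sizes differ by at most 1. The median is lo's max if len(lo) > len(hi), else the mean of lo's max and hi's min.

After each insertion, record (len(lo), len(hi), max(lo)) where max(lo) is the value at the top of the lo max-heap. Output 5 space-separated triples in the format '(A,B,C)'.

Answer: (1,0,16) (1,1,10) (2,1,10) (2,2,10) (3,2,16)

Derivation:
Step 1: insert 16 -> lo=[16] hi=[] -> (len(lo)=1, len(hi)=0, max(lo)=16)
Step 2: insert 10 -> lo=[10] hi=[16] -> (len(lo)=1, len(hi)=1, max(lo)=10)
Step 3: insert 8 -> lo=[8, 10] hi=[16] -> (len(lo)=2, len(hi)=1, max(lo)=10)
Step 4: insert 25 -> lo=[8, 10] hi=[16, 25] -> (len(lo)=2, len(hi)=2, max(lo)=10)
Step 5: insert 48 -> lo=[8, 10, 16] hi=[25, 48] -> (len(lo)=3, len(hi)=2, max(lo)=16)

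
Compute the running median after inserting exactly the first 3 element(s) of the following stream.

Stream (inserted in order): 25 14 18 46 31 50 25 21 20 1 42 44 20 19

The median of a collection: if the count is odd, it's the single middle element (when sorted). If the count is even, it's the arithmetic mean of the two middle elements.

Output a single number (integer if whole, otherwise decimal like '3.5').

Step 1: insert 25 -> lo=[25] (size 1, max 25) hi=[] (size 0) -> median=25
Step 2: insert 14 -> lo=[14] (size 1, max 14) hi=[25] (size 1, min 25) -> median=19.5
Step 3: insert 18 -> lo=[14, 18] (size 2, max 18) hi=[25] (size 1, min 25) -> median=18

Answer: 18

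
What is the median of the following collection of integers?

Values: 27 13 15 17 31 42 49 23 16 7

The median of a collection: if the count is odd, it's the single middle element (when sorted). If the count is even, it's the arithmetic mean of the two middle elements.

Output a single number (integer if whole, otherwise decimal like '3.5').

Answer: 20

Derivation:
Step 1: insert 27 -> lo=[27] (size 1, max 27) hi=[] (size 0) -> median=27
Step 2: insert 13 -> lo=[13] (size 1, max 13) hi=[27] (size 1, min 27) -> median=20
Step 3: insert 15 -> lo=[13, 15] (size 2, max 15) hi=[27] (size 1, min 27) -> median=15
Step 4: insert 17 -> lo=[13, 15] (size 2, max 15) hi=[17, 27] (size 2, min 17) -> median=16
Step 5: insert 31 -> lo=[13, 15, 17] (size 3, max 17) hi=[27, 31] (size 2, min 27) -> median=17
Step 6: insert 42 -> lo=[13, 15, 17] (size 3, max 17) hi=[27, 31, 42] (size 3, min 27) -> median=22
Step 7: insert 49 -> lo=[13, 15, 17, 27] (size 4, max 27) hi=[31, 42, 49] (size 3, min 31) -> median=27
Step 8: insert 23 -> lo=[13, 15, 17, 23] (size 4, max 23) hi=[27, 31, 42, 49] (size 4, min 27) -> median=25
Step 9: insert 16 -> lo=[13, 15, 16, 17, 23] (size 5, max 23) hi=[27, 31, 42, 49] (size 4, min 27) -> median=23
Step 10: insert 7 -> lo=[7, 13, 15, 16, 17] (size 5, max 17) hi=[23, 27, 31, 42, 49] (size 5, min 23) -> median=20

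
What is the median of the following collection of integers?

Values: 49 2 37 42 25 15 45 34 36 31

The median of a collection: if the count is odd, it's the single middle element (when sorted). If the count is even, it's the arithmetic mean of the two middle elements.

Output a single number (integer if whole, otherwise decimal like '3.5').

Answer: 35

Derivation:
Step 1: insert 49 -> lo=[49] (size 1, max 49) hi=[] (size 0) -> median=49
Step 2: insert 2 -> lo=[2] (size 1, max 2) hi=[49] (size 1, min 49) -> median=25.5
Step 3: insert 37 -> lo=[2, 37] (size 2, max 37) hi=[49] (size 1, min 49) -> median=37
Step 4: insert 42 -> lo=[2, 37] (size 2, max 37) hi=[42, 49] (size 2, min 42) -> median=39.5
Step 5: insert 25 -> lo=[2, 25, 37] (size 3, max 37) hi=[42, 49] (size 2, min 42) -> median=37
Step 6: insert 15 -> lo=[2, 15, 25] (size 3, max 25) hi=[37, 42, 49] (size 3, min 37) -> median=31
Step 7: insert 45 -> lo=[2, 15, 25, 37] (size 4, max 37) hi=[42, 45, 49] (size 3, min 42) -> median=37
Step 8: insert 34 -> lo=[2, 15, 25, 34] (size 4, max 34) hi=[37, 42, 45, 49] (size 4, min 37) -> median=35.5
Step 9: insert 36 -> lo=[2, 15, 25, 34, 36] (size 5, max 36) hi=[37, 42, 45, 49] (size 4, min 37) -> median=36
Step 10: insert 31 -> lo=[2, 15, 25, 31, 34] (size 5, max 34) hi=[36, 37, 42, 45, 49] (size 5, min 36) -> median=35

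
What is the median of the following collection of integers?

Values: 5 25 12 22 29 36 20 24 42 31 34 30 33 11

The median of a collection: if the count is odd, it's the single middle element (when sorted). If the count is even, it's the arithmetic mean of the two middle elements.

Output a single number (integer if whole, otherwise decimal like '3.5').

Answer: 27

Derivation:
Step 1: insert 5 -> lo=[5] (size 1, max 5) hi=[] (size 0) -> median=5
Step 2: insert 25 -> lo=[5] (size 1, max 5) hi=[25] (size 1, min 25) -> median=15
Step 3: insert 12 -> lo=[5, 12] (size 2, max 12) hi=[25] (size 1, min 25) -> median=12
Step 4: insert 22 -> lo=[5, 12] (size 2, max 12) hi=[22, 25] (size 2, min 22) -> median=17
Step 5: insert 29 -> lo=[5, 12, 22] (size 3, max 22) hi=[25, 29] (size 2, min 25) -> median=22
Step 6: insert 36 -> lo=[5, 12, 22] (size 3, max 22) hi=[25, 29, 36] (size 3, min 25) -> median=23.5
Step 7: insert 20 -> lo=[5, 12, 20, 22] (size 4, max 22) hi=[25, 29, 36] (size 3, min 25) -> median=22
Step 8: insert 24 -> lo=[5, 12, 20, 22] (size 4, max 22) hi=[24, 25, 29, 36] (size 4, min 24) -> median=23
Step 9: insert 42 -> lo=[5, 12, 20, 22, 24] (size 5, max 24) hi=[25, 29, 36, 42] (size 4, min 25) -> median=24
Step 10: insert 31 -> lo=[5, 12, 20, 22, 24] (size 5, max 24) hi=[25, 29, 31, 36, 42] (size 5, min 25) -> median=24.5
Step 11: insert 34 -> lo=[5, 12, 20, 22, 24, 25] (size 6, max 25) hi=[29, 31, 34, 36, 42] (size 5, min 29) -> median=25
Step 12: insert 30 -> lo=[5, 12, 20, 22, 24, 25] (size 6, max 25) hi=[29, 30, 31, 34, 36, 42] (size 6, min 29) -> median=27
Step 13: insert 33 -> lo=[5, 12, 20, 22, 24, 25, 29] (size 7, max 29) hi=[30, 31, 33, 34, 36, 42] (size 6, min 30) -> median=29
Step 14: insert 11 -> lo=[5, 11, 12, 20, 22, 24, 25] (size 7, max 25) hi=[29, 30, 31, 33, 34, 36, 42] (size 7, min 29) -> median=27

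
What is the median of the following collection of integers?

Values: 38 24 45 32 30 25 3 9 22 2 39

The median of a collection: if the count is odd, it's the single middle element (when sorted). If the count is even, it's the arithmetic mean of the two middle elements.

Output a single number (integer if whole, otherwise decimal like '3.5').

Answer: 25

Derivation:
Step 1: insert 38 -> lo=[38] (size 1, max 38) hi=[] (size 0) -> median=38
Step 2: insert 24 -> lo=[24] (size 1, max 24) hi=[38] (size 1, min 38) -> median=31
Step 3: insert 45 -> lo=[24, 38] (size 2, max 38) hi=[45] (size 1, min 45) -> median=38
Step 4: insert 32 -> lo=[24, 32] (size 2, max 32) hi=[38, 45] (size 2, min 38) -> median=35
Step 5: insert 30 -> lo=[24, 30, 32] (size 3, max 32) hi=[38, 45] (size 2, min 38) -> median=32
Step 6: insert 25 -> lo=[24, 25, 30] (size 3, max 30) hi=[32, 38, 45] (size 3, min 32) -> median=31
Step 7: insert 3 -> lo=[3, 24, 25, 30] (size 4, max 30) hi=[32, 38, 45] (size 3, min 32) -> median=30
Step 8: insert 9 -> lo=[3, 9, 24, 25] (size 4, max 25) hi=[30, 32, 38, 45] (size 4, min 30) -> median=27.5
Step 9: insert 22 -> lo=[3, 9, 22, 24, 25] (size 5, max 25) hi=[30, 32, 38, 45] (size 4, min 30) -> median=25
Step 10: insert 2 -> lo=[2, 3, 9, 22, 24] (size 5, max 24) hi=[25, 30, 32, 38, 45] (size 5, min 25) -> median=24.5
Step 11: insert 39 -> lo=[2, 3, 9, 22, 24, 25] (size 6, max 25) hi=[30, 32, 38, 39, 45] (size 5, min 30) -> median=25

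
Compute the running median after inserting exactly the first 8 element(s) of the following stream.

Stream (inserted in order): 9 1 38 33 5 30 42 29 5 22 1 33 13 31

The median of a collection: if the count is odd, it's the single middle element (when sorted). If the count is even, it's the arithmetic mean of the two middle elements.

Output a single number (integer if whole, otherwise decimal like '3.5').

Answer: 29.5

Derivation:
Step 1: insert 9 -> lo=[9] (size 1, max 9) hi=[] (size 0) -> median=9
Step 2: insert 1 -> lo=[1] (size 1, max 1) hi=[9] (size 1, min 9) -> median=5
Step 3: insert 38 -> lo=[1, 9] (size 2, max 9) hi=[38] (size 1, min 38) -> median=9
Step 4: insert 33 -> lo=[1, 9] (size 2, max 9) hi=[33, 38] (size 2, min 33) -> median=21
Step 5: insert 5 -> lo=[1, 5, 9] (size 3, max 9) hi=[33, 38] (size 2, min 33) -> median=9
Step 6: insert 30 -> lo=[1, 5, 9] (size 3, max 9) hi=[30, 33, 38] (size 3, min 30) -> median=19.5
Step 7: insert 42 -> lo=[1, 5, 9, 30] (size 4, max 30) hi=[33, 38, 42] (size 3, min 33) -> median=30
Step 8: insert 29 -> lo=[1, 5, 9, 29] (size 4, max 29) hi=[30, 33, 38, 42] (size 4, min 30) -> median=29.5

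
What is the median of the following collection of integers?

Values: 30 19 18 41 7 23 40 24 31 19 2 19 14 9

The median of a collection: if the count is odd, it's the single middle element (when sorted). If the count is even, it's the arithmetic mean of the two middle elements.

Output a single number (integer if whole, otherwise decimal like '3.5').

Answer: 19

Derivation:
Step 1: insert 30 -> lo=[30] (size 1, max 30) hi=[] (size 0) -> median=30
Step 2: insert 19 -> lo=[19] (size 1, max 19) hi=[30] (size 1, min 30) -> median=24.5
Step 3: insert 18 -> lo=[18, 19] (size 2, max 19) hi=[30] (size 1, min 30) -> median=19
Step 4: insert 41 -> lo=[18, 19] (size 2, max 19) hi=[30, 41] (size 2, min 30) -> median=24.5
Step 5: insert 7 -> lo=[7, 18, 19] (size 3, max 19) hi=[30, 41] (size 2, min 30) -> median=19
Step 6: insert 23 -> lo=[7, 18, 19] (size 3, max 19) hi=[23, 30, 41] (size 3, min 23) -> median=21
Step 7: insert 40 -> lo=[7, 18, 19, 23] (size 4, max 23) hi=[30, 40, 41] (size 3, min 30) -> median=23
Step 8: insert 24 -> lo=[7, 18, 19, 23] (size 4, max 23) hi=[24, 30, 40, 41] (size 4, min 24) -> median=23.5
Step 9: insert 31 -> lo=[7, 18, 19, 23, 24] (size 5, max 24) hi=[30, 31, 40, 41] (size 4, min 30) -> median=24
Step 10: insert 19 -> lo=[7, 18, 19, 19, 23] (size 5, max 23) hi=[24, 30, 31, 40, 41] (size 5, min 24) -> median=23.5
Step 11: insert 2 -> lo=[2, 7, 18, 19, 19, 23] (size 6, max 23) hi=[24, 30, 31, 40, 41] (size 5, min 24) -> median=23
Step 12: insert 19 -> lo=[2, 7, 18, 19, 19, 19] (size 6, max 19) hi=[23, 24, 30, 31, 40, 41] (size 6, min 23) -> median=21
Step 13: insert 14 -> lo=[2, 7, 14, 18, 19, 19, 19] (size 7, max 19) hi=[23, 24, 30, 31, 40, 41] (size 6, min 23) -> median=19
Step 14: insert 9 -> lo=[2, 7, 9, 14, 18, 19, 19] (size 7, max 19) hi=[19, 23, 24, 30, 31, 40, 41] (size 7, min 19) -> median=19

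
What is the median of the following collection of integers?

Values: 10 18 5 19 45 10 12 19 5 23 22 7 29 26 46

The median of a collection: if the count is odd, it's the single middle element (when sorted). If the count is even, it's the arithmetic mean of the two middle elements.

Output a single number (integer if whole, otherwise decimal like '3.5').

Step 1: insert 10 -> lo=[10] (size 1, max 10) hi=[] (size 0) -> median=10
Step 2: insert 18 -> lo=[10] (size 1, max 10) hi=[18] (size 1, min 18) -> median=14
Step 3: insert 5 -> lo=[5, 10] (size 2, max 10) hi=[18] (size 1, min 18) -> median=10
Step 4: insert 19 -> lo=[5, 10] (size 2, max 10) hi=[18, 19] (size 2, min 18) -> median=14
Step 5: insert 45 -> lo=[5, 10, 18] (size 3, max 18) hi=[19, 45] (size 2, min 19) -> median=18
Step 6: insert 10 -> lo=[5, 10, 10] (size 3, max 10) hi=[18, 19, 45] (size 3, min 18) -> median=14
Step 7: insert 12 -> lo=[5, 10, 10, 12] (size 4, max 12) hi=[18, 19, 45] (size 3, min 18) -> median=12
Step 8: insert 19 -> lo=[5, 10, 10, 12] (size 4, max 12) hi=[18, 19, 19, 45] (size 4, min 18) -> median=15
Step 9: insert 5 -> lo=[5, 5, 10, 10, 12] (size 5, max 12) hi=[18, 19, 19, 45] (size 4, min 18) -> median=12
Step 10: insert 23 -> lo=[5, 5, 10, 10, 12] (size 5, max 12) hi=[18, 19, 19, 23, 45] (size 5, min 18) -> median=15
Step 11: insert 22 -> lo=[5, 5, 10, 10, 12, 18] (size 6, max 18) hi=[19, 19, 22, 23, 45] (size 5, min 19) -> median=18
Step 12: insert 7 -> lo=[5, 5, 7, 10, 10, 12] (size 6, max 12) hi=[18, 19, 19, 22, 23, 45] (size 6, min 18) -> median=15
Step 13: insert 29 -> lo=[5, 5, 7, 10, 10, 12, 18] (size 7, max 18) hi=[19, 19, 22, 23, 29, 45] (size 6, min 19) -> median=18
Step 14: insert 26 -> lo=[5, 5, 7, 10, 10, 12, 18] (size 7, max 18) hi=[19, 19, 22, 23, 26, 29, 45] (size 7, min 19) -> median=18.5
Step 15: insert 46 -> lo=[5, 5, 7, 10, 10, 12, 18, 19] (size 8, max 19) hi=[19, 22, 23, 26, 29, 45, 46] (size 7, min 19) -> median=19

Answer: 19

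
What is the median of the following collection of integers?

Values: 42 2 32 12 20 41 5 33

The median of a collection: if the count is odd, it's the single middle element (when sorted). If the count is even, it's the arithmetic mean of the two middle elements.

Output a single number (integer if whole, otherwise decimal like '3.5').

Step 1: insert 42 -> lo=[42] (size 1, max 42) hi=[] (size 0) -> median=42
Step 2: insert 2 -> lo=[2] (size 1, max 2) hi=[42] (size 1, min 42) -> median=22
Step 3: insert 32 -> lo=[2, 32] (size 2, max 32) hi=[42] (size 1, min 42) -> median=32
Step 4: insert 12 -> lo=[2, 12] (size 2, max 12) hi=[32, 42] (size 2, min 32) -> median=22
Step 5: insert 20 -> lo=[2, 12, 20] (size 3, max 20) hi=[32, 42] (size 2, min 32) -> median=20
Step 6: insert 41 -> lo=[2, 12, 20] (size 3, max 20) hi=[32, 41, 42] (size 3, min 32) -> median=26
Step 7: insert 5 -> lo=[2, 5, 12, 20] (size 4, max 20) hi=[32, 41, 42] (size 3, min 32) -> median=20
Step 8: insert 33 -> lo=[2, 5, 12, 20] (size 4, max 20) hi=[32, 33, 41, 42] (size 4, min 32) -> median=26

Answer: 26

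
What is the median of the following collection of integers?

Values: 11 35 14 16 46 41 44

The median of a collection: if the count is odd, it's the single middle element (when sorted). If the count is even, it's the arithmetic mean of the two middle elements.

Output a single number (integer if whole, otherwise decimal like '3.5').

Answer: 35

Derivation:
Step 1: insert 11 -> lo=[11] (size 1, max 11) hi=[] (size 0) -> median=11
Step 2: insert 35 -> lo=[11] (size 1, max 11) hi=[35] (size 1, min 35) -> median=23
Step 3: insert 14 -> lo=[11, 14] (size 2, max 14) hi=[35] (size 1, min 35) -> median=14
Step 4: insert 16 -> lo=[11, 14] (size 2, max 14) hi=[16, 35] (size 2, min 16) -> median=15
Step 5: insert 46 -> lo=[11, 14, 16] (size 3, max 16) hi=[35, 46] (size 2, min 35) -> median=16
Step 6: insert 41 -> lo=[11, 14, 16] (size 3, max 16) hi=[35, 41, 46] (size 3, min 35) -> median=25.5
Step 7: insert 44 -> lo=[11, 14, 16, 35] (size 4, max 35) hi=[41, 44, 46] (size 3, min 41) -> median=35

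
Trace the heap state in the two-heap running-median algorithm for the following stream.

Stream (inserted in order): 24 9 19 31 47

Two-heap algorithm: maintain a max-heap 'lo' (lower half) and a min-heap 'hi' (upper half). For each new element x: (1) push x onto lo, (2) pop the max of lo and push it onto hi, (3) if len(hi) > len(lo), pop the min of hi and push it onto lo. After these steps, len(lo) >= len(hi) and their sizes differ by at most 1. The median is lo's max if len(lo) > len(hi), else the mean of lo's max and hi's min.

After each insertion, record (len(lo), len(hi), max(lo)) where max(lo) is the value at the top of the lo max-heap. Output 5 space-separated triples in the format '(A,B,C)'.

Answer: (1,0,24) (1,1,9) (2,1,19) (2,2,19) (3,2,24)

Derivation:
Step 1: insert 24 -> lo=[24] hi=[] -> (len(lo)=1, len(hi)=0, max(lo)=24)
Step 2: insert 9 -> lo=[9] hi=[24] -> (len(lo)=1, len(hi)=1, max(lo)=9)
Step 3: insert 19 -> lo=[9, 19] hi=[24] -> (len(lo)=2, len(hi)=1, max(lo)=19)
Step 4: insert 31 -> lo=[9, 19] hi=[24, 31] -> (len(lo)=2, len(hi)=2, max(lo)=19)
Step 5: insert 47 -> lo=[9, 19, 24] hi=[31, 47] -> (len(lo)=3, len(hi)=2, max(lo)=24)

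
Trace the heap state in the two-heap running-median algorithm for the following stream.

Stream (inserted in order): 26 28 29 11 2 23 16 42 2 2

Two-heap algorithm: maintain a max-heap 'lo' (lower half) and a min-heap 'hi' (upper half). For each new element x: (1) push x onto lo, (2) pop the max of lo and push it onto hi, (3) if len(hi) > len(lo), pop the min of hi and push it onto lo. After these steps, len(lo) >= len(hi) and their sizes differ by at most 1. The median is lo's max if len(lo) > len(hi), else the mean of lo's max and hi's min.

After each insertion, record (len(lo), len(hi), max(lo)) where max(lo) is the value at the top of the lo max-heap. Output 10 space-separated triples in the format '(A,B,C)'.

Step 1: insert 26 -> lo=[26] hi=[] -> (len(lo)=1, len(hi)=0, max(lo)=26)
Step 2: insert 28 -> lo=[26] hi=[28] -> (len(lo)=1, len(hi)=1, max(lo)=26)
Step 3: insert 29 -> lo=[26, 28] hi=[29] -> (len(lo)=2, len(hi)=1, max(lo)=28)
Step 4: insert 11 -> lo=[11, 26] hi=[28, 29] -> (len(lo)=2, len(hi)=2, max(lo)=26)
Step 5: insert 2 -> lo=[2, 11, 26] hi=[28, 29] -> (len(lo)=3, len(hi)=2, max(lo)=26)
Step 6: insert 23 -> lo=[2, 11, 23] hi=[26, 28, 29] -> (len(lo)=3, len(hi)=3, max(lo)=23)
Step 7: insert 16 -> lo=[2, 11, 16, 23] hi=[26, 28, 29] -> (len(lo)=4, len(hi)=3, max(lo)=23)
Step 8: insert 42 -> lo=[2, 11, 16, 23] hi=[26, 28, 29, 42] -> (len(lo)=4, len(hi)=4, max(lo)=23)
Step 9: insert 2 -> lo=[2, 2, 11, 16, 23] hi=[26, 28, 29, 42] -> (len(lo)=5, len(hi)=4, max(lo)=23)
Step 10: insert 2 -> lo=[2, 2, 2, 11, 16] hi=[23, 26, 28, 29, 42] -> (len(lo)=5, len(hi)=5, max(lo)=16)

Answer: (1,0,26) (1,1,26) (2,1,28) (2,2,26) (3,2,26) (3,3,23) (4,3,23) (4,4,23) (5,4,23) (5,5,16)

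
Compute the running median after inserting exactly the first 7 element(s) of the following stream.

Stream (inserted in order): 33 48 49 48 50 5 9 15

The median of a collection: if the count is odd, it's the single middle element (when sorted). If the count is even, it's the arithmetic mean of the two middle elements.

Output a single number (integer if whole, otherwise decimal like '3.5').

Step 1: insert 33 -> lo=[33] (size 1, max 33) hi=[] (size 0) -> median=33
Step 2: insert 48 -> lo=[33] (size 1, max 33) hi=[48] (size 1, min 48) -> median=40.5
Step 3: insert 49 -> lo=[33, 48] (size 2, max 48) hi=[49] (size 1, min 49) -> median=48
Step 4: insert 48 -> lo=[33, 48] (size 2, max 48) hi=[48, 49] (size 2, min 48) -> median=48
Step 5: insert 50 -> lo=[33, 48, 48] (size 3, max 48) hi=[49, 50] (size 2, min 49) -> median=48
Step 6: insert 5 -> lo=[5, 33, 48] (size 3, max 48) hi=[48, 49, 50] (size 3, min 48) -> median=48
Step 7: insert 9 -> lo=[5, 9, 33, 48] (size 4, max 48) hi=[48, 49, 50] (size 3, min 48) -> median=48

Answer: 48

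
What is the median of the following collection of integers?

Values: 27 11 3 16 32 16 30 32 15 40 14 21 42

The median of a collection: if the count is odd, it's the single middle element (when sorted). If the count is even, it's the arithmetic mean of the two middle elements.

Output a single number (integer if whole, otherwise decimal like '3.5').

Answer: 21

Derivation:
Step 1: insert 27 -> lo=[27] (size 1, max 27) hi=[] (size 0) -> median=27
Step 2: insert 11 -> lo=[11] (size 1, max 11) hi=[27] (size 1, min 27) -> median=19
Step 3: insert 3 -> lo=[3, 11] (size 2, max 11) hi=[27] (size 1, min 27) -> median=11
Step 4: insert 16 -> lo=[3, 11] (size 2, max 11) hi=[16, 27] (size 2, min 16) -> median=13.5
Step 5: insert 32 -> lo=[3, 11, 16] (size 3, max 16) hi=[27, 32] (size 2, min 27) -> median=16
Step 6: insert 16 -> lo=[3, 11, 16] (size 3, max 16) hi=[16, 27, 32] (size 3, min 16) -> median=16
Step 7: insert 30 -> lo=[3, 11, 16, 16] (size 4, max 16) hi=[27, 30, 32] (size 3, min 27) -> median=16
Step 8: insert 32 -> lo=[3, 11, 16, 16] (size 4, max 16) hi=[27, 30, 32, 32] (size 4, min 27) -> median=21.5
Step 9: insert 15 -> lo=[3, 11, 15, 16, 16] (size 5, max 16) hi=[27, 30, 32, 32] (size 4, min 27) -> median=16
Step 10: insert 40 -> lo=[3, 11, 15, 16, 16] (size 5, max 16) hi=[27, 30, 32, 32, 40] (size 5, min 27) -> median=21.5
Step 11: insert 14 -> lo=[3, 11, 14, 15, 16, 16] (size 6, max 16) hi=[27, 30, 32, 32, 40] (size 5, min 27) -> median=16
Step 12: insert 21 -> lo=[3, 11, 14, 15, 16, 16] (size 6, max 16) hi=[21, 27, 30, 32, 32, 40] (size 6, min 21) -> median=18.5
Step 13: insert 42 -> lo=[3, 11, 14, 15, 16, 16, 21] (size 7, max 21) hi=[27, 30, 32, 32, 40, 42] (size 6, min 27) -> median=21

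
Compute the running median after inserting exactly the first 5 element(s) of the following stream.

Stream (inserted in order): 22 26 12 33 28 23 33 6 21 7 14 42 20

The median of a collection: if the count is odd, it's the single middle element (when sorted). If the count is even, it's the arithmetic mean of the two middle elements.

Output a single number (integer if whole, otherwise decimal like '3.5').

Answer: 26

Derivation:
Step 1: insert 22 -> lo=[22] (size 1, max 22) hi=[] (size 0) -> median=22
Step 2: insert 26 -> lo=[22] (size 1, max 22) hi=[26] (size 1, min 26) -> median=24
Step 3: insert 12 -> lo=[12, 22] (size 2, max 22) hi=[26] (size 1, min 26) -> median=22
Step 4: insert 33 -> lo=[12, 22] (size 2, max 22) hi=[26, 33] (size 2, min 26) -> median=24
Step 5: insert 28 -> lo=[12, 22, 26] (size 3, max 26) hi=[28, 33] (size 2, min 28) -> median=26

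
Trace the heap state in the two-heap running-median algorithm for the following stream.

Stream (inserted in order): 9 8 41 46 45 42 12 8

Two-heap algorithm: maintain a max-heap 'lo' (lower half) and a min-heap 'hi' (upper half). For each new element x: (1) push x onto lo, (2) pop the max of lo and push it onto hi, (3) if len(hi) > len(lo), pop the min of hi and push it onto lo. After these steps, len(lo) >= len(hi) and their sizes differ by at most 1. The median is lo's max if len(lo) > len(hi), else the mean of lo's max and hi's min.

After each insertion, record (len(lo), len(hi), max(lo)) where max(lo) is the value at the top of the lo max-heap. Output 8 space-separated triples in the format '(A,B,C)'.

Step 1: insert 9 -> lo=[9] hi=[] -> (len(lo)=1, len(hi)=0, max(lo)=9)
Step 2: insert 8 -> lo=[8] hi=[9] -> (len(lo)=1, len(hi)=1, max(lo)=8)
Step 3: insert 41 -> lo=[8, 9] hi=[41] -> (len(lo)=2, len(hi)=1, max(lo)=9)
Step 4: insert 46 -> lo=[8, 9] hi=[41, 46] -> (len(lo)=2, len(hi)=2, max(lo)=9)
Step 5: insert 45 -> lo=[8, 9, 41] hi=[45, 46] -> (len(lo)=3, len(hi)=2, max(lo)=41)
Step 6: insert 42 -> lo=[8, 9, 41] hi=[42, 45, 46] -> (len(lo)=3, len(hi)=3, max(lo)=41)
Step 7: insert 12 -> lo=[8, 9, 12, 41] hi=[42, 45, 46] -> (len(lo)=4, len(hi)=3, max(lo)=41)
Step 8: insert 8 -> lo=[8, 8, 9, 12] hi=[41, 42, 45, 46] -> (len(lo)=4, len(hi)=4, max(lo)=12)

Answer: (1,0,9) (1,1,8) (2,1,9) (2,2,9) (3,2,41) (3,3,41) (4,3,41) (4,4,12)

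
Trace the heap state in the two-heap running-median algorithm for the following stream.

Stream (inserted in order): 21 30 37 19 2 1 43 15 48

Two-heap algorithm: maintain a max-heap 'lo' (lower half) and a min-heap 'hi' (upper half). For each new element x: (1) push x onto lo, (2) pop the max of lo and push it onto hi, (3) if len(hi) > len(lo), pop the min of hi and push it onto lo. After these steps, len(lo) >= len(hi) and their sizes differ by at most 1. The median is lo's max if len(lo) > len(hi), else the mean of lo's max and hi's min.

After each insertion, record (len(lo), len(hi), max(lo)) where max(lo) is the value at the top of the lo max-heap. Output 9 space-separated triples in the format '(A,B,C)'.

Answer: (1,0,21) (1,1,21) (2,1,30) (2,2,21) (3,2,21) (3,3,19) (4,3,21) (4,4,19) (5,4,21)

Derivation:
Step 1: insert 21 -> lo=[21] hi=[] -> (len(lo)=1, len(hi)=0, max(lo)=21)
Step 2: insert 30 -> lo=[21] hi=[30] -> (len(lo)=1, len(hi)=1, max(lo)=21)
Step 3: insert 37 -> lo=[21, 30] hi=[37] -> (len(lo)=2, len(hi)=1, max(lo)=30)
Step 4: insert 19 -> lo=[19, 21] hi=[30, 37] -> (len(lo)=2, len(hi)=2, max(lo)=21)
Step 5: insert 2 -> lo=[2, 19, 21] hi=[30, 37] -> (len(lo)=3, len(hi)=2, max(lo)=21)
Step 6: insert 1 -> lo=[1, 2, 19] hi=[21, 30, 37] -> (len(lo)=3, len(hi)=3, max(lo)=19)
Step 7: insert 43 -> lo=[1, 2, 19, 21] hi=[30, 37, 43] -> (len(lo)=4, len(hi)=3, max(lo)=21)
Step 8: insert 15 -> lo=[1, 2, 15, 19] hi=[21, 30, 37, 43] -> (len(lo)=4, len(hi)=4, max(lo)=19)
Step 9: insert 48 -> lo=[1, 2, 15, 19, 21] hi=[30, 37, 43, 48] -> (len(lo)=5, len(hi)=4, max(lo)=21)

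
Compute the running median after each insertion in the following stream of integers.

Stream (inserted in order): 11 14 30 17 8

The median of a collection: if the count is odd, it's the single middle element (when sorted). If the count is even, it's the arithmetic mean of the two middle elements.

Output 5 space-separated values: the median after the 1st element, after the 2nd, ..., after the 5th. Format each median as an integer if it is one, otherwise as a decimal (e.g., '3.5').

Answer: 11 12.5 14 15.5 14

Derivation:
Step 1: insert 11 -> lo=[11] (size 1, max 11) hi=[] (size 0) -> median=11
Step 2: insert 14 -> lo=[11] (size 1, max 11) hi=[14] (size 1, min 14) -> median=12.5
Step 3: insert 30 -> lo=[11, 14] (size 2, max 14) hi=[30] (size 1, min 30) -> median=14
Step 4: insert 17 -> lo=[11, 14] (size 2, max 14) hi=[17, 30] (size 2, min 17) -> median=15.5
Step 5: insert 8 -> lo=[8, 11, 14] (size 3, max 14) hi=[17, 30] (size 2, min 17) -> median=14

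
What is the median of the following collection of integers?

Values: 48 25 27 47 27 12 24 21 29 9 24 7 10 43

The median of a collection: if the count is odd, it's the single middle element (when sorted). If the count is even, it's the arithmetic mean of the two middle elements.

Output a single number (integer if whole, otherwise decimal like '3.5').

Step 1: insert 48 -> lo=[48] (size 1, max 48) hi=[] (size 0) -> median=48
Step 2: insert 25 -> lo=[25] (size 1, max 25) hi=[48] (size 1, min 48) -> median=36.5
Step 3: insert 27 -> lo=[25, 27] (size 2, max 27) hi=[48] (size 1, min 48) -> median=27
Step 4: insert 47 -> lo=[25, 27] (size 2, max 27) hi=[47, 48] (size 2, min 47) -> median=37
Step 5: insert 27 -> lo=[25, 27, 27] (size 3, max 27) hi=[47, 48] (size 2, min 47) -> median=27
Step 6: insert 12 -> lo=[12, 25, 27] (size 3, max 27) hi=[27, 47, 48] (size 3, min 27) -> median=27
Step 7: insert 24 -> lo=[12, 24, 25, 27] (size 4, max 27) hi=[27, 47, 48] (size 3, min 27) -> median=27
Step 8: insert 21 -> lo=[12, 21, 24, 25] (size 4, max 25) hi=[27, 27, 47, 48] (size 4, min 27) -> median=26
Step 9: insert 29 -> lo=[12, 21, 24, 25, 27] (size 5, max 27) hi=[27, 29, 47, 48] (size 4, min 27) -> median=27
Step 10: insert 9 -> lo=[9, 12, 21, 24, 25] (size 5, max 25) hi=[27, 27, 29, 47, 48] (size 5, min 27) -> median=26
Step 11: insert 24 -> lo=[9, 12, 21, 24, 24, 25] (size 6, max 25) hi=[27, 27, 29, 47, 48] (size 5, min 27) -> median=25
Step 12: insert 7 -> lo=[7, 9, 12, 21, 24, 24] (size 6, max 24) hi=[25, 27, 27, 29, 47, 48] (size 6, min 25) -> median=24.5
Step 13: insert 10 -> lo=[7, 9, 10, 12, 21, 24, 24] (size 7, max 24) hi=[25, 27, 27, 29, 47, 48] (size 6, min 25) -> median=24
Step 14: insert 43 -> lo=[7, 9, 10, 12, 21, 24, 24] (size 7, max 24) hi=[25, 27, 27, 29, 43, 47, 48] (size 7, min 25) -> median=24.5

Answer: 24.5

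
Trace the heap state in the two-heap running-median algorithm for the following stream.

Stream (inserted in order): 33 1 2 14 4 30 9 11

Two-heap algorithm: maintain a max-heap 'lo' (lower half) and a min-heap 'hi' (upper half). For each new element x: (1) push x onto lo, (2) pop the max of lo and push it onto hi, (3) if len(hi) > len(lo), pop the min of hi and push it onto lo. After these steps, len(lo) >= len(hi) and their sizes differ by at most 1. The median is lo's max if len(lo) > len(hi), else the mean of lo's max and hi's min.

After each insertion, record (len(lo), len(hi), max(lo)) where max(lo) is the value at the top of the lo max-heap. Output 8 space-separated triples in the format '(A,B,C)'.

Step 1: insert 33 -> lo=[33] hi=[] -> (len(lo)=1, len(hi)=0, max(lo)=33)
Step 2: insert 1 -> lo=[1] hi=[33] -> (len(lo)=1, len(hi)=1, max(lo)=1)
Step 3: insert 2 -> lo=[1, 2] hi=[33] -> (len(lo)=2, len(hi)=1, max(lo)=2)
Step 4: insert 14 -> lo=[1, 2] hi=[14, 33] -> (len(lo)=2, len(hi)=2, max(lo)=2)
Step 5: insert 4 -> lo=[1, 2, 4] hi=[14, 33] -> (len(lo)=3, len(hi)=2, max(lo)=4)
Step 6: insert 30 -> lo=[1, 2, 4] hi=[14, 30, 33] -> (len(lo)=3, len(hi)=3, max(lo)=4)
Step 7: insert 9 -> lo=[1, 2, 4, 9] hi=[14, 30, 33] -> (len(lo)=4, len(hi)=3, max(lo)=9)
Step 8: insert 11 -> lo=[1, 2, 4, 9] hi=[11, 14, 30, 33] -> (len(lo)=4, len(hi)=4, max(lo)=9)

Answer: (1,0,33) (1,1,1) (2,1,2) (2,2,2) (3,2,4) (3,3,4) (4,3,9) (4,4,9)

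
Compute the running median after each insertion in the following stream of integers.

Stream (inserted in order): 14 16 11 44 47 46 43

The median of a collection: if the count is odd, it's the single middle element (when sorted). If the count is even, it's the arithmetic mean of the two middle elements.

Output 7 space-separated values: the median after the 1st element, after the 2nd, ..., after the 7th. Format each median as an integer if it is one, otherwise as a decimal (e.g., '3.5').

Step 1: insert 14 -> lo=[14] (size 1, max 14) hi=[] (size 0) -> median=14
Step 2: insert 16 -> lo=[14] (size 1, max 14) hi=[16] (size 1, min 16) -> median=15
Step 3: insert 11 -> lo=[11, 14] (size 2, max 14) hi=[16] (size 1, min 16) -> median=14
Step 4: insert 44 -> lo=[11, 14] (size 2, max 14) hi=[16, 44] (size 2, min 16) -> median=15
Step 5: insert 47 -> lo=[11, 14, 16] (size 3, max 16) hi=[44, 47] (size 2, min 44) -> median=16
Step 6: insert 46 -> lo=[11, 14, 16] (size 3, max 16) hi=[44, 46, 47] (size 3, min 44) -> median=30
Step 7: insert 43 -> lo=[11, 14, 16, 43] (size 4, max 43) hi=[44, 46, 47] (size 3, min 44) -> median=43

Answer: 14 15 14 15 16 30 43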